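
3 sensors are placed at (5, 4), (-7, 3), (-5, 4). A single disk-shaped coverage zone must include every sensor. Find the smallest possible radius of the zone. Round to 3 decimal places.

Call the three points A, B, C in the order given.
Side lengths²: AB² = 145, AC² = 100, BC² = 5.
Since AB² = 145 ≥ 100 + 5 = 105, the angle opposite AB is not acute, so the smallest enclosing circle has AB as diameter.
Centre = midpoint of AB = (-1, 3.5), r² = 145/4 = 36.25.
r = √(36.25) ≈ 6.021.

6.021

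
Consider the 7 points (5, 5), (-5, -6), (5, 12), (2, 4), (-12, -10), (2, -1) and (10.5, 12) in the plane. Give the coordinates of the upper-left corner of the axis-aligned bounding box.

(-12, 12)

x-range [-12, 10.5], y-range [-10, 12].
The upper-left corner is (-12, 12).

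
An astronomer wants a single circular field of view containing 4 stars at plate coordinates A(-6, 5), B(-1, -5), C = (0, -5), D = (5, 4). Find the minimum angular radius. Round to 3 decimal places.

6.376

The minimum enclosing circle of a finite set is fixed by two of the points (as a diameter) or three (as a circumcircle).
The minimum enclosing circle is determined by three boundary points: A, C, D.
Their circumcentre is (-41/52, 69/52) with r² = 54961/1352.
The farthest remaining point B is at distance² 54181/1352 ≤ 54961/1352.
r = √(54961/1352) ≈ 6.376.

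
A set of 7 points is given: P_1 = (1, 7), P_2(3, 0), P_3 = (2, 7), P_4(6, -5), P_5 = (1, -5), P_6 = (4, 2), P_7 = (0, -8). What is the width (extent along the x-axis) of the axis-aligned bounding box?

6

max x = 6, min x = 0, so width = 6.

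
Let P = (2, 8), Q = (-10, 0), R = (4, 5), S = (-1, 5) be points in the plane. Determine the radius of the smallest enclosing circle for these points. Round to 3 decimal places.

7.433

By Welzl's lemma the MEC is supported by two points (diametrically opposite) or three points (on a circumcircle).
The farthest pair is Q–R with squared distance 221. The circle on this segment as diameter has centre (-3, 2.5) and r² = 221/4 = 55.25.
Check P: distance² to centre = 55.25 ≤ 55.25, so it lies inside.
All remaining points lie in this disk, and no smaller disk contains both endpoints, so this is the minimum enclosing circle.
r = √(55.25) ≈ 7.433.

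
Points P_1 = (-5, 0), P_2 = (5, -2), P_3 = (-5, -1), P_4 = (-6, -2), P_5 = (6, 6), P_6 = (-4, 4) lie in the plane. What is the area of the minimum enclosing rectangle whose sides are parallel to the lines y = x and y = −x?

In coordinates u = x + y, v = x − y the rectangle is axis-aligned; the map (x,y)→(u,v) scales areas by 2.
u-values: -5, 3, -6, -8, 12, 0; range = 12 − (-8) = 20.
v-values: -5, 7, -4, -4, 0, -8; range = 7 − (-8) = 15.
Area = (20 × 15) / 2 = 150.

150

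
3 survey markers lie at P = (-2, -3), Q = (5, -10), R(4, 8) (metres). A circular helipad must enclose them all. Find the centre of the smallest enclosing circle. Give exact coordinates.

(4.5, -1)

Side lengths²: PQ² = 98, PR² = 157, QR² = 325.
Since QR² = 325 ≥ 157 + 98 = 255, the angle opposite QR is not acute, so the smallest enclosing circle has QR as diameter.
Centre = midpoint of QR = (4.5, -1), r² = 325/4 = 81.25.
Centre = (4.5, -1).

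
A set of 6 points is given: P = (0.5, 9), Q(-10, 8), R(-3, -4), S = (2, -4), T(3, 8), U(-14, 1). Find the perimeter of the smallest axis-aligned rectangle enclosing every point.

Width = max x − min x = 3 − (-14) = 17.
Height = max y − min y = 9 − (-4) = 13.
Perimeter = 2(17 + 13) = 60.

60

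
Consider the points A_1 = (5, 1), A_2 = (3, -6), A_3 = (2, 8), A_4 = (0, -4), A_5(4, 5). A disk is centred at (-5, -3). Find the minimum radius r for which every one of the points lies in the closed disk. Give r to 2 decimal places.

13.04

The required radius is the distance from (-5, -3) to the farthest point.
Squared distances: 116, 73, 170, 26, 145.
Maximum is 170, attained at A_3.
r = √170 ≈ 13.04.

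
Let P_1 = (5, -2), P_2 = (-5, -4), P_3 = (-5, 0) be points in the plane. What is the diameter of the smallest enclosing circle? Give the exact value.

10.4

Side lengths²: P_1P_2² = 104, P_1P_3² = 104, P_2P_3² = 16.
Since P_1P_3² = 104 < 104 + 16 = 120, the triangle is acute, so the smallest enclosing circle is the circumcircle.
Circumcentre = (-0.2, -2), r² = 27.04.
Diameter = 2r = 2√(27.04) = 10.4.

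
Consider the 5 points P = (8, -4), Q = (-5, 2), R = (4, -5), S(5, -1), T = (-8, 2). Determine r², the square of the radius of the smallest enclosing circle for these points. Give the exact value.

73

The farthest pair is P–T with squared distance 292. The circle on this segment as diameter has centre (0, -1) and r² = 292/4 = 73.
Check Q: distance² to centre = 34 ≤ 73, so it lies inside.
All remaining points lie in this disk, and no smaller disk contains both endpoints, so this is the minimum enclosing circle.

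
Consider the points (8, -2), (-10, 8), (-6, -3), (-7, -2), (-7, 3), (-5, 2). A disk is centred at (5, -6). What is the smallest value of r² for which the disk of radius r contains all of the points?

The required radius is the distance from (5, -6) to the farthest point.
Squared distances: 25, 421, 130, 160, 225, 164.
Maximum is 421, attained at (-10, 8).

421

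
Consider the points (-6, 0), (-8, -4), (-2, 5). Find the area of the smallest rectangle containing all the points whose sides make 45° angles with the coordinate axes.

In coordinates u = x + y, v = x − y the rectangle is axis-aligned; the map (x,y)→(u,v) scales areas by 2.
u-values: -6, -12, 3; range = 3 − (-12) = 15.
v-values: -6, -4, -7; range = -4 − (-7) = 3.
Area = (15 × 3) / 2 = 22.5.

22.5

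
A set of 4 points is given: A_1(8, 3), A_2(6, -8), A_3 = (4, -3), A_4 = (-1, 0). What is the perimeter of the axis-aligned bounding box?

Width = max x − min x = 8 − (-1) = 9.
Height = max y − min y = 3 − (-8) = 11.
Perimeter = 2(9 + 11) = 40.

40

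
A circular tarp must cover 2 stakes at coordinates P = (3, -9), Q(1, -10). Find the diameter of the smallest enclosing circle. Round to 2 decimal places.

2.24

The smallest circle enclosing two points has them as diameter endpoints.
Centre = midpoint = (2, -9.5); r² = |PQ|²/4 = 5/4 = 1.25.
Diameter = 2r = 2√(1.25) ≈ 2.24.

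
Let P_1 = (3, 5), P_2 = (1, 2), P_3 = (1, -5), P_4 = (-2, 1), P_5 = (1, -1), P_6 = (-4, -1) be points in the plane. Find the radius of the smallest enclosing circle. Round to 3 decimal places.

5.190

The minimum enclosing circle is determined by three boundary points: P_1, P_3, P_6.
Their circumcentre is (61/58, 11/58) with r² = 45305/1682.
The farthest remaining point P_4 is at distance² 16769/1682 ≤ 45305/1682.
r = √(45305/1682) ≈ 5.190.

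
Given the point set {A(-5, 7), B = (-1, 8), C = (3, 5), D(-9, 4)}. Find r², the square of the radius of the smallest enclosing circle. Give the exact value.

The minimum enclosing circle of a finite set is fixed by two of the points (as a diameter) or three (as a circumcircle).
The farthest pair is C–D with squared distance 145. The circle on this segment as diameter has centre (-3, 4.5) and r² = 145/4 = 36.25.
Check A: distance² to centre = 10.25 ≤ 36.25, so it lies inside.
All remaining points lie in this disk, and no smaller disk contains both endpoints, so this is the minimum enclosing circle.

36.25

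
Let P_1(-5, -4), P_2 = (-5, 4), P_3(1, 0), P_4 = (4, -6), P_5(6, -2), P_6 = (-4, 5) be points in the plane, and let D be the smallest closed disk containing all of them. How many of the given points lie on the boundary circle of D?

2

A smallest enclosing disk is always determined by at most three of the input points on its boundary.
The farthest pair is P_4–P_6 with squared distance 185. The circle on this segment as diameter has centre (0, -0.5) and r² = 185/4 = 46.25.
Check P_1: distance² to centre = 37.25 ≤ 46.25, so it lies inside.
All remaining points lie in this disk, and no smaller disk contains both endpoints, so this is the minimum enclosing circle.
The points at distance exactly r from the centre are P_4, P_6 — 2 points.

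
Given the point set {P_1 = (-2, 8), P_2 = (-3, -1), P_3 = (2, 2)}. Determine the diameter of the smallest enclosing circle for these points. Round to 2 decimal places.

9.07

Side lengths²: P_1P_2² = 82, P_1P_3² = 52, P_2P_3² = 34.
Since P_1P_2² = 82 < 52 + 34 = 86, the triangle is acute, so the smallest enclosing circle is the circumcircle.
Circumcentre = (-16/7, 73/21), r² = 9061/441.
Diameter = 2r = 2√(9061/441) ≈ 9.07.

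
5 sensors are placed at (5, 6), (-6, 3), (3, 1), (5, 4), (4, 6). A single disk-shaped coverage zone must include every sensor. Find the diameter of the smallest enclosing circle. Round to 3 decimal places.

A smallest enclosing disk is always determined by at most three of the input points on its boundary.
The farthest pair is (5, 6)–(-6, 3) with squared distance 130. The circle on this segment as diameter has centre (-0.5, 4.5) and r² = 130/4 = 32.5.
Check (3, 1): distance² to centre = 24.5 ≤ 32.5, so it lies inside.
All remaining points lie in this disk, and no smaller disk contains both endpoints, so this is the minimum enclosing circle.
Diameter = 2r = 2√(32.5) ≈ 11.402.

11.402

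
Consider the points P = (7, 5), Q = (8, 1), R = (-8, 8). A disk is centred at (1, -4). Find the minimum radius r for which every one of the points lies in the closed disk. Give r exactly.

The required radius is the distance from (1, -4) to the farthest point.
Squared distances: 117, 74, 225.
Maximum is 225, attained at R.
r = √225 = 15.

15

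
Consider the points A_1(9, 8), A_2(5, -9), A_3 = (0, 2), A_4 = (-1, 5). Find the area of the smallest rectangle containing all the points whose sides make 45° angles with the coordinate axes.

210

In coordinates u = x + y, v = x − y the rectangle is axis-aligned; the map (x,y)→(u,v) scales areas by 2.
u-values: 17, -4, 2, 4; range = 17 − (-4) = 21.
v-values: 1, 14, -2, -6; range = 14 − (-6) = 20.
Area = (21 × 20) / 2 = 210.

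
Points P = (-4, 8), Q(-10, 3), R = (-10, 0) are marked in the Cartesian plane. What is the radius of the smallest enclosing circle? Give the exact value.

5

Side lengths²: PQ² = 61, PR² = 100, QR² = 9.
Since PR² = 100 ≥ 61 + 9 = 70, the angle opposite PR is not acute, so the smallest enclosing circle has PR as diameter.
Centre = midpoint of PR = (-7, 4), r² = 100/4 = 25.
r = √25 = 5.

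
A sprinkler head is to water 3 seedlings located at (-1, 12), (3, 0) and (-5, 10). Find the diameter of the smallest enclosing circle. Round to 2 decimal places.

Call the three points A, B, C in the order given.
Side lengths²: AB² = 160, AC² = 20, BC² = 164.
Since BC² = 164 < 160 + 20 = 180, the triangle is acute, so the smallest enclosing circle is the circumcircle.
Circumcentre = (-2/7, 39/7), r² = 2050/49.
Diameter = 2r = 2√(2050/49) ≈ 12.94.

12.94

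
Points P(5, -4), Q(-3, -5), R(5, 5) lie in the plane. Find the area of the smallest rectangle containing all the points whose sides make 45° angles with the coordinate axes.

In coordinates u = x + y, v = x − y the rectangle is axis-aligned; the map (x,y)→(u,v) scales areas by 2.
u-values: 1, -8, 10; range = 10 − (-8) = 18.
v-values: 9, 2, 0; range = 9 − 0 = 9.
Area = (18 × 9) / 2 = 81.

81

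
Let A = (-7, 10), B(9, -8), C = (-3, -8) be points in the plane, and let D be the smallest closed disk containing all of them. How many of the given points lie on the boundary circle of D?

Side lengths²: AB² = 580, AC² = 340, BC² = 144.
Since AB² = 580 ≥ 340 + 144 = 484, the angle opposite AB is not acute, so the smallest enclosing circle has AB as diameter.
Centre = midpoint of AB = (1, 1), r² = 580/4 = 145.
The points at distance exactly r from the centre are A, B — 2 points.

2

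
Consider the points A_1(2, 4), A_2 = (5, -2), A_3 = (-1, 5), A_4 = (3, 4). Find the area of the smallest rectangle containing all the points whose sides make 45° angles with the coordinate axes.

26

In coordinates u = x + y, v = x − y the rectangle is axis-aligned; the map (x,y)→(u,v) scales areas by 2.
u-values: 6, 3, 4, 7; range = 7 − 3 = 4.
v-values: -2, 7, -6, -1; range = 7 − (-6) = 13.
Area = (4 × 13) / 2 = 26.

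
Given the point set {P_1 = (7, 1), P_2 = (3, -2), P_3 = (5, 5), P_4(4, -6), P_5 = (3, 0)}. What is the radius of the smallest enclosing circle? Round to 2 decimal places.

The minimum enclosing circle of a finite set is fixed by two of the points (as a diameter) or three (as a circumcircle).
The farthest pair is P_3–P_4 with squared distance 122. The circle on this segment as diameter has centre (4.5, -0.5) and r² = 122/4 = 30.5.
Check P_1: distance² to centre = 8.5 ≤ 30.5, so it lies inside.
All remaining points lie in this disk, and no smaller disk contains both endpoints, so this is the minimum enclosing circle.
r = √(30.5) ≈ 5.52.

5.52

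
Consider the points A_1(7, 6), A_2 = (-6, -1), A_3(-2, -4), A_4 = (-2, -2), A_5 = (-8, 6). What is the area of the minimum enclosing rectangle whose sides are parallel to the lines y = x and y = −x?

160

In coordinates u = x + y, v = x − y the rectangle is axis-aligned; the map (x,y)→(u,v) scales areas by 2.
u-values: 13, -7, -6, -4, -2; range = 13 − (-7) = 20.
v-values: 1, -5, 2, 0, -14; range = 2 − (-14) = 16.
Area = (20 × 16) / 2 = 160.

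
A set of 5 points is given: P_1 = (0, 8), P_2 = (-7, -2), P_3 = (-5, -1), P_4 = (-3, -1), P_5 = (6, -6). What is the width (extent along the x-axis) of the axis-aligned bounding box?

max x = 6, min x = -7, so width = 13.

13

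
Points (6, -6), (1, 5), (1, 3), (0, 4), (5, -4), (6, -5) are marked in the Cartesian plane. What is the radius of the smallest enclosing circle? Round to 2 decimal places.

6.04

The farthest pair is (6, -6)–(1, 5) with squared distance 146. The circle on this segment as diameter has centre (3.5, -0.5) and r² = 146/4 = 36.5.
Check (1, 3): distance² to centre = 18.5 ≤ 36.5, so it lies inside.
All remaining points lie in this disk, and no smaller disk contains both endpoints, so this is the minimum enclosing circle.
r = √(36.5) ≈ 6.04.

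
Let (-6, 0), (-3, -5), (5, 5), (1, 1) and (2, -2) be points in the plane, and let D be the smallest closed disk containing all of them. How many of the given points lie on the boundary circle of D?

By Welzl's lemma the MEC is supported by two points (diametrically opposite) or three points (on a circumcircle).
The minimum enclosing circle is determined by three boundary points: (-6, 0), (-3, -5), (5, 5).
Their circumcentre is (3/7, 16/35) with r² = 50881/1225.
The farthest remaining point (2, -2) is at distance² 10421/1225 ≤ 50881/1225.
The points at distance exactly r from the centre are (-6, 0), (-3, -5), (5, 5) — 3 points.

3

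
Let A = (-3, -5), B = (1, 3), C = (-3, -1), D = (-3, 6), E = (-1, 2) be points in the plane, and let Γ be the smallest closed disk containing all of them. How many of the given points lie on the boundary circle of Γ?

The farthest pair is A–D with squared distance 121. The circle on this segment as diameter has centre (-3, 0.5) and r² = 121/4 = 30.25.
Check B: distance² to centre = 22.25 ≤ 30.25, so it lies inside.
All remaining points lie in this disk, and no smaller disk contains both endpoints, so this is the minimum enclosing circle.
The points at distance exactly r from the centre are A, D — 2 points.

2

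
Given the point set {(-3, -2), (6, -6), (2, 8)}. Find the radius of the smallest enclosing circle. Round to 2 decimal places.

Call the three points A, B, C in the order given.
Side lengths²: AB² = 97, AC² = 125, BC² = 212.
Since BC² = 212 < 125 + 97 = 222, the triangle is acute, so the smallest enclosing circle is the circumcircle.
Circumcentre = (81/22, 10/11), r² = 25705/484.
r = √(25705/484) ≈ 7.29.

7.29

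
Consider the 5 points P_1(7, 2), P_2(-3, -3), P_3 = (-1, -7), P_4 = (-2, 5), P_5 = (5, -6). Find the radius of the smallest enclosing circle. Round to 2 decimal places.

By Welzl's lemma the MEC is supported by two points (diametrically opposite) or three points (on a circumcircle).
The minimum enclosing circle is determined by three boundary points: P_1, P_3, P_4.
Their circumcentre is (15/14, -11/14) with r² = 4205/98.
The farthest remaining point P_5 is at distance² 4177/98 ≤ 4205/98.
r = √(4205/98) ≈ 6.55.

6.55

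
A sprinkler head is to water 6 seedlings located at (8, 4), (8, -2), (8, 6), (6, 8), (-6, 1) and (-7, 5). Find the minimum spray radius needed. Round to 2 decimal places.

8.29

The minimum enclosing circle is determined by three boundary points: (8, -2), (8, 6), (-7, 5).
Their circumcentre is (11/15, 2) with r² = 15481/225.
The farthest remaining point (6, 8) is at distance² 14341/225 ≤ 15481/225.
r = √(15481/225) ≈ 8.29.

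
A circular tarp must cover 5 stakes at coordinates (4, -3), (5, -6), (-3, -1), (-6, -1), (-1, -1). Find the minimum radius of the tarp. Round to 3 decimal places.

By Welzl's lemma the MEC is supported by two points (diametrically opposite) or three points (on a circumcircle).
The farthest pair is (5, -6)–(-6, -1) with squared distance 146. The circle on this segment as diameter has centre (-0.5, -3.5) and r² = 146/4 = 36.5.
Check (4, -3): distance² to centre = 20.5 ≤ 36.5, so it lies inside.
All remaining points lie in this disk, and no smaller disk contains both endpoints, so this is the minimum enclosing circle.
r = √(36.5) ≈ 6.042.

6.042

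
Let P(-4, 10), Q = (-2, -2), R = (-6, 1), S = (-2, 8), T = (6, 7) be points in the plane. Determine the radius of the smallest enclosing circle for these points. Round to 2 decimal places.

6.73

A smallest enclosing disk is always determined by at most three of the input points on its boundary.
The minimum enclosing circle is determined by three boundary points: P, R, T.
Their circumcentre is (-0.21875, 4.4375) with r² = 45.2392578125.
The farthest remaining point Q is at distance² 44.6142578125 ≤ 45.2392578125.
r = √(45.2392578125) ≈ 6.73.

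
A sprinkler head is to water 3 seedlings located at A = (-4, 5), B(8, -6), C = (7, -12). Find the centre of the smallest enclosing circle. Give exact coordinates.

(1.5, -3.5)

Side lengths²: AB² = 265, AC² = 410, BC² = 37.
Since AC² = 410 ≥ 265 + 37 = 302, the angle opposite AC is not acute, so the smallest enclosing circle has AC as diameter.
Centre = midpoint of AC = (1.5, -3.5), r² = 410/4 = 102.5.
Centre = (1.5, -3.5).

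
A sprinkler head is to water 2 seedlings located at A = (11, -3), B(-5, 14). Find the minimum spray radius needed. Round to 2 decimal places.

11.67

The smallest circle enclosing two points has them as diameter endpoints.
Centre = midpoint = (3, 5.5); r² = |AB|²/4 = 545/4 = 136.25.
r = √(136.25) ≈ 11.67.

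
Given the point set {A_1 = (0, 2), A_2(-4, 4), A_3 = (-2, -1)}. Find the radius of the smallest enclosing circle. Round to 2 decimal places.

2.71

Side lengths²: A_1A_2² = 20, A_1A_3² = 13, A_2A_3² = 29.
Since A_2A_3² = 29 < 20 + 13 = 33, the triangle is acute, so the smallest enclosing circle is the circumcircle.
Circumcentre = (-2.6875, 1.625), r² = 7.36328125.
r = √(7.36328125) ≈ 2.71.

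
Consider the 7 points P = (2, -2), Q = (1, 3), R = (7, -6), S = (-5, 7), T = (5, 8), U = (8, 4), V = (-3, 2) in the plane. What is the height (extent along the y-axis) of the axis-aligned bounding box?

14

max y = 8, min y = -6, so height = 14.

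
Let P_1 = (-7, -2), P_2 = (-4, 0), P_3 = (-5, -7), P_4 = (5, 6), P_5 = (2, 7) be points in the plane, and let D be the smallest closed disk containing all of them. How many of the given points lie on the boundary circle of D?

2

The farthest pair is P_3–P_4 with squared distance 269. The circle on this segment as diameter has centre (0, -0.5) and r² = 269/4 = 67.25.
Check P_1: distance² to centre = 51.25 ≤ 67.25, so it lies inside.
All remaining points lie in this disk, and no smaller disk contains both endpoints, so this is the minimum enclosing circle.
The points at distance exactly r from the centre are P_3, P_4 — 2 points.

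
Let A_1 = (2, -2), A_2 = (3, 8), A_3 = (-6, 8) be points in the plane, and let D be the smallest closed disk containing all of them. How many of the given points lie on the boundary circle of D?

Side lengths²: A_1A_2² = 101, A_1A_3² = 164, A_2A_3² = 81.
Since A_1A_3² = 164 < 101 + 81 = 182, the triangle is acute, so the smallest enclosing circle is the circumcircle.
Circumcentre = (-1.5, 3.4), r² = 41.41.
The points at distance exactly r from the centre are A_1, A_2, A_3 — 3 points.

3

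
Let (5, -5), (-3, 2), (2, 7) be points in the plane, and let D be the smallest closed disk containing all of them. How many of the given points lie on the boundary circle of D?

Call the three points A, B, C in the order given.
Side lengths²: AB² = 113, AC² = 153, BC² = 50.
Since AC² = 153 < 113 + 50 = 163, the triangle is acute, so the smallest enclosing circle is the circumcircle.
Circumcentre = (3.1, 0.9), r² = 38.42.
The points at distance exactly r from the centre are (5, -5), (-3, 2), (2, 7) — 3 points.

3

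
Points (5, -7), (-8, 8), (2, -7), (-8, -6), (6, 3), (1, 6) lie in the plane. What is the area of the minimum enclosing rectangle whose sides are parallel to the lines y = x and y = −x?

In coordinates u = x + y, v = x − y the rectangle is axis-aligned; the map (x,y)→(u,v) scales areas by 2.
u-values: -2, 0, -5, -14, 9, 7; range = 9 − (-14) = 23.
v-values: 12, -16, 9, -2, 3, -5; range = 12 − (-16) = 28.
Area = (23 × 28) / 2 = 322.

322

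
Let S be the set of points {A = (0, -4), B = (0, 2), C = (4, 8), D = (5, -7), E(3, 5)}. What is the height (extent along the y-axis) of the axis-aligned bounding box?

max y = 8, min y = -7, so height = 15.

15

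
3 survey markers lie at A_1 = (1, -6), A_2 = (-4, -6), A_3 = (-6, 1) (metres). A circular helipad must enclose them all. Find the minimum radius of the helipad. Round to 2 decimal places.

Side lengths²: A_1A_2² = 25, A_1A_3² = 98, A_2A_3² = 53.
Since A_1A_3² = 98 ≥ 53 + 25 = 78, the angle opposite A_1A_3 is not acute, so the smallest enclosing circle has A_1A_3 as diameter.
Centre = midpoint of A_1A_3 = (-2.5, -2.5), r² = 98/4 = 24.5.
r = √(24.5) ≈ 4.95.

4.95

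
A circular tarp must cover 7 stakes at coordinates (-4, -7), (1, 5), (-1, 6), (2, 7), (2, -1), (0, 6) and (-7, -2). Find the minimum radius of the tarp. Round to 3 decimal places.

7.616

The farthest pair is (-4, -7)–(2, 7) with squared distance 232. The circle on this segment as diameter has centre (-1, 0) and r² = 232/4 = 58.
Check (1, 5): distance² to centre = 29 ≤ 58, so it lies inside.
All remaining points lie in this disk, and no smaller disk contains both endpoints, so this is the minimum enclosing circle.
r = √58 ≈ 7.616.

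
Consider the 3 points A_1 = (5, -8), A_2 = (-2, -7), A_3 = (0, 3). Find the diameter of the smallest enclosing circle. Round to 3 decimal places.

12.102

Side lengths²: A_1A_2² = 50, A_1A_3² = 146, A_2A_3² = 104.
Since A_1A_3² = 146 < 104 + 50 = 154, the triangle is acute, so the smallest enclosing circle is the circumcircle.
Circumcentre = (79/36, -95/36), r² = 23725/648.
Diameter = 2r = 2√(23725/648) ≈ 12.102.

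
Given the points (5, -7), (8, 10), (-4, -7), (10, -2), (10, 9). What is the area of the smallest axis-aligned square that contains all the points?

289

The bounding box has width 14 and height 17.
An axis-aligned square enclosing the set must have side ≥ max(width, height).
So the minimum side is max(14, 17) = 17.
Area = 17² = 289.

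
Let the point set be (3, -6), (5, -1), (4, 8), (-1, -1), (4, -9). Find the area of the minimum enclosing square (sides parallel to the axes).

289

The bounding box has width 6 and height 17.
An axis-aligned square enclosing the set must have side ≥ max(width, height).
So the minimum side is max(6, 17) = 17.
Area = 17² = 289.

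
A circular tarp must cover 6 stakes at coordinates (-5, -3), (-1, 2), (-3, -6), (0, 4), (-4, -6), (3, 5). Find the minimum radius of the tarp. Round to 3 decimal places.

The minimum enclosing circle of a finite set is fixed by two of the points (as a diameter) or three (as a circumcircle).
The farthest pair is (-4, -6)–(3, 5) with squared distance 170. The circle on this segment as diameter has centre (-0.5, -0.5) and r² = 170/4 = 42.5.
Check (-5, -3): distance² to centre = 26.5 ≤ 42.5, so it lies inside.
All remaining points lie in this disk, and no smaller disk contains both endpoints, so this is the minimum enclosing circle.
r = √(42.5) ≈ 6.519.

6.519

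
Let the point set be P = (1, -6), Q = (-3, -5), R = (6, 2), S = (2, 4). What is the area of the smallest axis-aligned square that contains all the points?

100

The bounding box has width 9 and height 10.
An axis-aligned square enclosing the set must have side ≥ max(width, height).
So the minimum side is max(9, 10) = 10.
Area = 10² = 100.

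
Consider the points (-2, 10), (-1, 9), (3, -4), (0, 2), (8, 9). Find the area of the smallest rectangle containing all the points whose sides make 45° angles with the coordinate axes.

171

In coordinates u = x + y, v = x − y the rectangle is axis-aligned; the map (x,y)→(u,v) scales areas by 2.
u-values: 8, 8, -1, 2, 17; range = 17 − (-1) = 18.
v-values: -12, -10, 7, -2, -1; range = 7 − (-12) = 19.
Area = (18 × 19) / 2 = 171.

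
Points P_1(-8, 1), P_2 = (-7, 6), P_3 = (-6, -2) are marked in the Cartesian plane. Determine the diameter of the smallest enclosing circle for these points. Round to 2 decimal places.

Side lengths²: P_1P_2² = 26, P_1P_3² = 13, P_2P_3² = 65.
Since P_2P_3² = 65 ≥ 26 + 13 = 39, the angle opposite P_2P_3 is not acute, so the smallest enclosing circle has P_2P_3 as diameter.
Centre = midpoint of P_2P_3 = (-6.5, 2), r² = 65/4 = 16.25.
Diameter = 2r = 2√(16.25) ≈ 8.06.

8.06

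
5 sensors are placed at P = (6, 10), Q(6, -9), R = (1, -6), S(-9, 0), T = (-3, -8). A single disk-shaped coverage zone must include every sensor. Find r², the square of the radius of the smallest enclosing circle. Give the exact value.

The minimum enclosing circle of a finite set is fixed by two of the points (as a diameter) or three (as a circumcircle).
The minimum enclosing circle is determined by three boundary points: P, Q, S.
Their circumcentre is (1.5, 0.5) with r² = 110.5.
The farthest remaining point T is at distance² 92.5 ≤ 110.5.

110.5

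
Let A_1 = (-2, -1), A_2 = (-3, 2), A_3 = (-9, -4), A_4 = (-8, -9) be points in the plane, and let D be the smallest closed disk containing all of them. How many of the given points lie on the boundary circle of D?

The minimum enclosing circle of a finite set is fixed by two of the points (as a diameter) or three (as a circumcircle).
The farthest pair is A_2–A_4 with squared distance 146. The circle on this segment as diameter has centre (-5.5, -3.5) and r² = 146/4 = 36.5.
Check A_1: distance² to centre = 18.5 ≤ 36.5, so it lies inside.
All remaining points lie in this disk, and no smaller disk contains both endpoints, so this is the minimum enclosing circle.
The points at distance exactly r from the centre are A_2, A_4 — 2 points.

2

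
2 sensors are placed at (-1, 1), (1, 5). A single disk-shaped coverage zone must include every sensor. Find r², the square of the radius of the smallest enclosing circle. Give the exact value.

The smallest circle enclosing two points has them as diameter endpoints.
Centre = midpoint = (0, 3); r² = |(-1, 1)−(1, 5)|²/4 = 20/4 = 5.

5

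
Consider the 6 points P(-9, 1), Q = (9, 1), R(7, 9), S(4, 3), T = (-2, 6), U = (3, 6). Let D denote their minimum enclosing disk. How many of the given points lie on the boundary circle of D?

The minimum enclosing circle of a finite set is fixed by two of the points (as a diameter) or three (as a circumcircle).
The minimum enclosing circle is determined by three boundary points: P, Q, R.
Their circumcentre is (0, 3) with r² = 85.
The farthest remaining point U is at distance² 18 ≤ 85.
The points at distance exactly r from the centre are P, Q, R — 3 points.

3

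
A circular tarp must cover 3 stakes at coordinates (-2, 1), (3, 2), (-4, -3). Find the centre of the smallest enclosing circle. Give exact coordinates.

(-0.5, -0.5)

Call the three points A, B, C in the order given.
Side lengths²: AB² = 26, AC² = 20, BC² = 74.
Since BC² = 74 ≥ 26 + 20 = 46, the angle opposite BC is not acute, so the smallest enclosing circle has BC as diameter.
Centre = midpoint of BC = (-0.5, -0.5), r² = 74/4 = 18.5.
Centre = (-0.5, -0.5).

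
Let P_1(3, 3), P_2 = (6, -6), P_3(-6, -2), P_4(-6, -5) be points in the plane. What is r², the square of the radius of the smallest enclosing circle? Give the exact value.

4205/98

A smallest enclosing disk is always determined by at most three of the input points on its boundary.
The minimum enclosing circle is determined by three boundary points: P_1, P_2, P_4.
Their circumcentre is (3/14, -41/14) with r² = 4205/98.
The farthest remaining point P_3 is at distance² 3869/98 ≤ 4205/98.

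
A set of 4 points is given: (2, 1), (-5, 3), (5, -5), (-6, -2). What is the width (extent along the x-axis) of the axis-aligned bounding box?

max x = 5, min x = -6, so width = 11.

11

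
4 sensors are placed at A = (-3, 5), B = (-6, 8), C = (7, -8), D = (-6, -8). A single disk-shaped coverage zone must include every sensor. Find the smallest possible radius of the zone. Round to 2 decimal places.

By Welzl's lemma the MEC is supported by two points (diametrically opposite) or three points (on a circumcircle).
The farthest pair is B–C with squared distance 425. The circle on this segment as diameter has centre (0.5, 0) and r² = 425/4 = 106.25.
Check A: distance² to centre = 37.25 ≤ 106.25, so it lies inside.
All remaining points lie in this disk, and no smaller disk contains both endpoints, so this is the minimum enclosing circle.
r = √(106.25) ≈ 10.31.

10.31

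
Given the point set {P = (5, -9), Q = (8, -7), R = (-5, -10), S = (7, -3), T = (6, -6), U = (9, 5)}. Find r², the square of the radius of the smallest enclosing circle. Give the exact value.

105.25

The farthest pair is R–U with squared distance 421. The circle on this segment as diameter has centre (2, -2.5) and r² = 421/4 = 105.25.
Check P: distance² to centre = 51.25 ≤ 105.25, so it lies inside.
All remaining points lie in this disk, and no smaller disk contains both endpoints, so this is the minimum enclosing circle.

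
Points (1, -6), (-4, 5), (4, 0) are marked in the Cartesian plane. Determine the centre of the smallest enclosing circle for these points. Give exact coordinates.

(-1.5, -0.5)

Call the three points A, B, C in the order given.
Side lengths²: AB² = 146, AC² = 45, BC² = 89.
Since AB² = 146 ≥ 89 + 45 = 134, the angle opposite AB is not acute, so the smallest enclosing circle has AB as diameter.
Centre = midpoint of AB = (-1.5, -0.5), r² = 146/4 = 36.5.
Centre = (-1.5, -0.5).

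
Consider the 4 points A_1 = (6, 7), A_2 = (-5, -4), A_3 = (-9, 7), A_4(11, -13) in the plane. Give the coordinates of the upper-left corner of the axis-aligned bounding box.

x-range [-9, 11], y-range [-13, 7].
The upper-left corner is (-9, 7).

(-9, 7)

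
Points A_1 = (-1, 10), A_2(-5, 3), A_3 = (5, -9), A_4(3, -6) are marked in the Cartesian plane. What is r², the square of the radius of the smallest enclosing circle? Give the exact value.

99.25

The minimum enclosing circle of a finite set is fixed by two of the points (as a diameter) or three (as a circumcircle).
The farthest pair is A_1–A_3 with squared distance 397. The circle on this segment as diameter has centre (2, 0.5) and r² = 397/4 = 99.25.
Check A_2: distance² to centre = 55.25 ≤ 99.25, so it lies inside.
All remaining points lie in this disk, and no smaller disk contains both endpoints, so this is the minimum enclosing circle.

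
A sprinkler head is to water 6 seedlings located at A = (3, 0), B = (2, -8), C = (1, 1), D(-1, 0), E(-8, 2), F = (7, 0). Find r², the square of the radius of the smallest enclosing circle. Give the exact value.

A smallest enclosing disk is always determined by at most three of the input points on its boundary.
The minimum enclosing circle is determined by three boundary points: B, E, F.
Their circumcentre is (-19/26, -19/26) with r² = 20381/338.
The farthest remaining point A is at distance² 4885/338 ≤ 20381/338.

20381/338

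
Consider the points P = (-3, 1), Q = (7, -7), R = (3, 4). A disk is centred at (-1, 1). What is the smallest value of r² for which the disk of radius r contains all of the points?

The required radius is the distance from (-1, 1) to the farthest point.
Squared distances: 4, 128, 25.
Maximum is 128, attained at Q.

128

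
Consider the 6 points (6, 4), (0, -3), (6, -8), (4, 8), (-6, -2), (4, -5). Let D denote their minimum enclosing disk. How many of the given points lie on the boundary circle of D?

A smallest enclosing disk is always determined by at most three of the input points on its boundary.
The minimum enclosing circle is determined by three boundary points: (6, -8), (4, 8), (-6, -2).
Their circumcentre is (7/3, -1/3) with r² = 650/9.
The farthest remaining point (6, 4) is at distance² 290/9 ≤ 650/9.
The points at distance exactly r from the centre are (6, -8), (4, 8), (-6, -2) — 3 points.

3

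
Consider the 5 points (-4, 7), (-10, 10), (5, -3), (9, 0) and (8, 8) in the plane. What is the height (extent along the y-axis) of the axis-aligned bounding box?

13

max y = 10, min y = -3, so height = 13.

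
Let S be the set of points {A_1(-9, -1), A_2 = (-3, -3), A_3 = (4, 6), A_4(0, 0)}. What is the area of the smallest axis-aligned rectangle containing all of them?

x ranges over [-9, 4], width 13.
y ranges over [-3, 6], height 9.
Area = 13 × 9 = 117.

117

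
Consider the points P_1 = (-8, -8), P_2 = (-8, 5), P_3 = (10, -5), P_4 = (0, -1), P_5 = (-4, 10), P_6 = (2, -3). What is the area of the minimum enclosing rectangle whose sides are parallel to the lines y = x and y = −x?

319

In coordinates u = x + y, v = x − y the rectangle is axis-aligned; the map (x,y)→(u,v) scales areas by 2.
u-values: -16, -3, 5, -1, 6, -1; range = 6 − (-16) = 22.
v-values: 0, -13, 15, 1, -14, 5; range = 15 − (-14) = 29.
Area = (22 × 29) / 2 = 319.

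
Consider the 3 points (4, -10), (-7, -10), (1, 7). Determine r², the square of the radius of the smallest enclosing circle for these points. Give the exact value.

52597/578

Call the three points A, B, C in the order given.
Side lengths²: AB² = 121, AC² = 298, BC² = 353.
Since BC² = 353 < 298 + 121 = 419, the triangle is acute, so the smallest enclosing circle is the circumcircle.
Circumcentre = (-1.5, -75/34), r² = 52597/578.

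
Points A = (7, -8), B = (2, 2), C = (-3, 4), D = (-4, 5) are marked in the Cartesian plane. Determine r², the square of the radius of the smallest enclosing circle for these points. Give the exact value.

By Welzl's lemma the MEC is supported by two points (diametrically opposite) or three points (on a circumcircle).
The farthest pair is A–D with squared distance 290. The circle on this segment as diameter has centre (1.5, -1.5) and r² = 290/4 = 72.5.
Check B: distance² to centre = 12.5 ≤ 72.5, so it lies inside.
All remaining points lie in this disk, and no smaller disk contains both endpoints, so this is the minimum enclosing circle.

72.5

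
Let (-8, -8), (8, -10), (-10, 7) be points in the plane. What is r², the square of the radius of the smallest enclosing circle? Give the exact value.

Call the three points A, B, C in the order given.
Side lengths²: AB² = 260, AC² = 229, BC² = 613.
Since BC² = 613 ≥ 260 + 229 = 489, the angle opposite BC is not acute, so the smallest enclosing circle has BC as diameter.
Centre = midpoint of BC = (-1, -1.5), r² = 613/4 = 153.25.

153.25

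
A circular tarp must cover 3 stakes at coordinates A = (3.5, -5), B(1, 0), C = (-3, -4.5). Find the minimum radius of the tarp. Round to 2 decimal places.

3.51

Side lengths²: AB² = 31.25, AC² = 42.5, BC² = 36.25.
Since AC² = 42.5 < 36.25 + 31.25 = 67.5, the triangle is acute, so the smallest enclosing circle is the circumcircle.
Circumcentre = (0.35, -3.45), r² = 12.325.
r = √(12.325) ≈ 3.51.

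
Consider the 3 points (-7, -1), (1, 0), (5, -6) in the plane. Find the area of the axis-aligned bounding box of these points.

x ranges over [-7, 5], width 12.
y ranges over [-6, 0], height 6.
Area = 12 × 6 = 72.

72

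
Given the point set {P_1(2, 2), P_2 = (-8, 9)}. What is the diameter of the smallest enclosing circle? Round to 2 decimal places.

12.21

The smallest circle enclosing two points has them as diameter endpoints.
Centre = midpoint = (-3, 5.5); r² = |P_1P_2|²/4 = 149/4 = 37.25.
Diameter = 2r = 2√(37.25) ≈ 12.21.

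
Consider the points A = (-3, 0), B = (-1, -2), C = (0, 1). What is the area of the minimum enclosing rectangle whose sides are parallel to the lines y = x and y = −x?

In coordinates u = x + y, v = x − y the rectangle is axis-aligned; the map (x,y)→(u,v) scales areas by 2.
u-values: -3, -3, 1; range = 1 − (-3) = 4.
v-values: -3, 1, -1; range = 1 − (-3) = 4.
Area = (4 × 4) / 2 = 8.

8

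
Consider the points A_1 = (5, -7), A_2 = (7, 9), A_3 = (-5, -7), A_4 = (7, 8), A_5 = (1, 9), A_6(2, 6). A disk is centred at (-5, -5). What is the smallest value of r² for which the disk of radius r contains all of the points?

340

The required radius is the distance from (-5, -5) to the farthest point.
Squared distances: 104, 340, 4, 313, 232, 170.
Maximum is 340, attained at A_2.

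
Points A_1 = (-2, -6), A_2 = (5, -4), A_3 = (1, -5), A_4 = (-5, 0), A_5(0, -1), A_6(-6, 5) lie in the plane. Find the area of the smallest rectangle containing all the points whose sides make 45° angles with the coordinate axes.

In coordinates u = x + y, v = x − y the rectangle is axis-aligned; the map (x,y)→(u,v) scales areas by 2.
u-values: -8, 1, -4, -5, -1, -1; range = 1 − (-8) = 9.
v-values: 4, 9, 6, -5, 1, -11; range = 9 − (-11) = 20.
Area = (9 × 20) / 2 = 90.

90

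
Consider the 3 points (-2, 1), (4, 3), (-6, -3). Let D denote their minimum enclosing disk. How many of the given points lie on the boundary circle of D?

Call the three points A, B, C in the order given.
Side lengths²: AB² = 40, AC² = 32, BC² = 136.
Since BC² = 136 ≥ 40 + 32 = 72, the angle opposite BC is not acute, so the smallest enclosing circle has BC as diameter.
Centre = midpoint of BC = (-1, 0), r² = 136/4 = 34.
The points at distance exactly r from the centre are (4, 3), (-6, -3) — 2 points.

2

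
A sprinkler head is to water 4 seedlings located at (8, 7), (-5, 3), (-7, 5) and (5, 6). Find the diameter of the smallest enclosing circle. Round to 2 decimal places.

15.13

The farthest pair is (8, 7)–(-7, 5) with squared distance 229. The circle on this segment as diameter has centre (0.5, 6) and r² = 229/4 = 57.25.
Check (-5, 3): distance² to centre = 39.25 ≤ 57.25, so it lies inside.
All remaining points lie in this disk, and no smaller disk contains both endpoints, so this is the minimum enclosing circle.
Diameter = 2r = 2√(57.25) ≈ 15.13.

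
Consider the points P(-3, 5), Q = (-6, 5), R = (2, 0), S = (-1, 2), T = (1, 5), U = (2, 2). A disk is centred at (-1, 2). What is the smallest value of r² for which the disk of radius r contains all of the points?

The required radius is the distance from (-1, 2) to the farthest point.
Squared distances: 13, 34, 13, 0, 13, 9.
Maximum is 34, attained at Q.

34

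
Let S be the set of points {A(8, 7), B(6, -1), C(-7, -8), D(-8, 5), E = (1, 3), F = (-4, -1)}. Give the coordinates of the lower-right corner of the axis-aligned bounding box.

x-range [-8, 8], y-range [-8, 7].
The lower-right corner is (8, -8).

(8, -8)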